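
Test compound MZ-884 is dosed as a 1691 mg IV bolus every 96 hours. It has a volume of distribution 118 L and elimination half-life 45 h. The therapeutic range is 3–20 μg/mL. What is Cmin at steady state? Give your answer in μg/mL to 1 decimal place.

Over one 96-h interval, 96/45 ≈ 2.1333 half-lives elapse, leaving f ≈ 0.2279 of each dose.
Single-dose peak C₀ = D/Vd = 1691/118 ≈ 14.331 μg/mL.
Steady-state trough Cmin,ss = C₀·f/(1−f) ≈ 14.331 × 0.2279/0.7721 ≈ 4.230 μg/mL.
Trough 4.2 μg/mL vs MEC 3 μg/mL: adequate.

4.2 μg/mL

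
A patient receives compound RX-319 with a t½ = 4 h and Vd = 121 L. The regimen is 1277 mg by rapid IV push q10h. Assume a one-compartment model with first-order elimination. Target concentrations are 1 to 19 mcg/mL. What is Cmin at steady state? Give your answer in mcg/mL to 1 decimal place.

2.3 mcg/mL

τ/t½ = 10/4 ≈ 2.5, so fraction remaining f = (1/2)^(10/4) ≈ 0.1768.
At steady state, accumulation factor R = 1/(1 − e^(−kτ)) ≈ 1.2148.
Single-dose peak C₀ = D/Vd = 1277/121 ≈ 10.554 mcg/mL.
Steady-state peak Cmax,ss = C₀·R ≈ 10.554 × 1.2148 ≈ 12.821 mcg/mL.
Steady-state trough Cmin,ss = Cmax,ss·f ≈ 12.821 × 0.1768 ≈ 2.267 mcg/mL.
Trough 2.3 mcg/mL vs MEC 1 mcg/mL: adequate.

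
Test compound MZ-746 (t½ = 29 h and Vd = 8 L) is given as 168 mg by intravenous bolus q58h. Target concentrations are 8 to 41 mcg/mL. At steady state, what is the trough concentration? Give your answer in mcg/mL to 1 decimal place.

7.0 mcg/mL

The dosing interval is 2 half-lives, so f = 2^(−2) = 0.25.
At steady state, R = 1/(1 − 0.25) = 4/3.
Single-dose peak C₀ = D/Vd = 168/8 = 21 mcg/mL.
Steady-state peak Cmax,ss = C₀·R = 21 × 4/3 ≈ 28.000 mcg/mL.
Steady-state trough Cmin,ss = Cmax,ss·f ≈ 28.000 × 0.25 ≈ 7.000 mcg/mL.
Trough 7.0 mcg/mL vs MEC 8 mcg/mL: subtherapeutic.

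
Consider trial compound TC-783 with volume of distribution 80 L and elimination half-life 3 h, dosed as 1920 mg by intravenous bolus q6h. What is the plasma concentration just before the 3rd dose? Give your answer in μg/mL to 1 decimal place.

f = (1/2)^(τ/t½) = (1/2)^(6/3) ≈ 0.2500.
C₀ = D/Vd = 1920/80 ≈ 24.000 μg/mL.
Before the 3rd dose, 2 doses have been given. Superposition: Cmin = C₀·(f + f²).
≈ 24.000 × (0.2500 + 0.0625) ≈ 24.000 × 0.3125 ≈ 7.500 μg/mL.

7.5 μg/mL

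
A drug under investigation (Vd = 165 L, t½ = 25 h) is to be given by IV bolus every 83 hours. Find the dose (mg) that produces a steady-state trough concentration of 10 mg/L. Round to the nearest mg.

14828 mg

τ/t½ = 83/25 ≈ 3.32, so f = (1/2)^(83/25) ≈ 0.100134.
Cmin,ss = (D/Vd)·f/(1−f), so D = Cmin,ss·Vd·(1−f)/f.
D = 10 × 165 × (1−f)/f ≈ 10 × 165 × 8.98662 ≈ 14827.92 mg.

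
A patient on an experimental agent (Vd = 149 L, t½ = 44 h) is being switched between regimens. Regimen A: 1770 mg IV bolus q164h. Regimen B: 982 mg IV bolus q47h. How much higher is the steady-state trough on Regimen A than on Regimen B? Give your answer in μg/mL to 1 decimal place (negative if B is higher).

-5.0 μg/mL

Regimen A: f = (1/2)^(164/44) ≈ 0.0755; Cmin,ss = (1770/149)·f/(1−f) ≈ 0.970 μg/mL.
Regimen B: f = (1/2)^(47/44) ≈ 0.4769; Cmin,ss = (982/149)·f/(1−f) ≈ 6.009 μg/mL.
Difference ≈ 0.970 − 6.009 ≈ -5.039 μg/mL.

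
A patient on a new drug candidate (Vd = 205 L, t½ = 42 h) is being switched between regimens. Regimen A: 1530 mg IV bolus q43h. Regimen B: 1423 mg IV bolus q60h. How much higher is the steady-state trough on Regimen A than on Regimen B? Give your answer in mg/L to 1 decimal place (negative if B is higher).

Regimen A: f = (1/2)^(43/42) ≈ 0.4918; Cmin,ss = (1530/205)·f/(1−f) ≈ 7.223 mg/L.
Regimen B: f = (1/2)^(60/42) ≈ 0.3715; Cmin,ss = (1423/205)·f/(1−f) ≈ 4.103 mg/L.
Difference ≈ 7.223 − 4.103 ≈ 3.120 mg/L.

3.1 mg/L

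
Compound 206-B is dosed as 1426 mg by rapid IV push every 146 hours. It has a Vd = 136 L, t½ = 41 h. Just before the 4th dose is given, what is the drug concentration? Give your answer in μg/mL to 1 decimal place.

1.0 μg/mL

f = (1/2)^(τ/t½) = (1/2)^(146/41) ≈ 0.0847.
C₀ = D/Vd = 1426/136 ≈ 10.485 μg/mL.
Before the 4th dose, 3 doses have been given. Superposition: Cmin = C₀·(f + f² + … + f^3).
≈ 10.485 × (0.0847 + 0.0072 + 0.0006) ≈ 10.485 × 0.0925 ≈ 0.970 μg/mL.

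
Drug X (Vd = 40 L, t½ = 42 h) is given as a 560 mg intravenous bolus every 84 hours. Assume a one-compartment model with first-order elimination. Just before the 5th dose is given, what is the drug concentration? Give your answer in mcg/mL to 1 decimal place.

f = (1/2)^(τ/t½) = (1/2)^(84/42) ≈ 0.2500.
C₀ = D/Vd = 560/40 ≈ 14.000 mcg/mL.
Before the 5th dose, 4 doses have been given. Superposition: Cmin = C₀·(f + f² + … + f^4).
≈ 14.000 × (0.2500 + 0.0625 + 0.0156 + 0.0039) ≈ 14.000 × 0.3320 ≈ 4.648 mcg/mL.

4.6 mcg/mL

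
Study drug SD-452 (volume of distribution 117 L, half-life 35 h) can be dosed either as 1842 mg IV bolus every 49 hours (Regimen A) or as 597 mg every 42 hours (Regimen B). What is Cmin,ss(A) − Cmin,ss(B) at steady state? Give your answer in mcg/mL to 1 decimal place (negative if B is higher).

5.7 mcg/mL

Regimen A: f = (1/2)^(49/35) ≈ 0.3789; Cmin,ss = (1842/117)·f/(1−f) ≈ 9.604 mcg/mL.
Regimen B: f = (1/2)^(42/35) ≈ 0.4353; Cmin,ss = (597/117)·f/(1−f) ≈ 3.933 mcg/mL.
Difference ≈ 9.604 − 3.933 ≈ 5.671 mcg/mL.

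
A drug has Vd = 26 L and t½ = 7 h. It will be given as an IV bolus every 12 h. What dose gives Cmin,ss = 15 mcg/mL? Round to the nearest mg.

890 mg

τ/t½ = 12/7 ≈ 1.7143, so f = (1/2)^(12/7) ≈ 0.304753.
Cmin,ss = (D/Vd)·f/(1−f), so D = Cmin,ss·Vd·(1−f)/f.
D = 15 × 26 × (1−f)/f ≈ 15 × 26 × 2.28135 ≈ 889.73 mg.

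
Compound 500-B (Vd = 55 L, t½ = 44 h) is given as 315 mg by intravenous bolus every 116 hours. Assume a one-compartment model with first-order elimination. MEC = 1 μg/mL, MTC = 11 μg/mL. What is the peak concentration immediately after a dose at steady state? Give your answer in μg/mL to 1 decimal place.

Over one 116-h interval, 116/44 ≈ 2.6364 half-lives elapse, leaving f ≈ 0.1608 of each dose.
At steady state, accumulation factor R = 1/(1 − e^(−kτ)) ≈ 1.1916.
Each bolus raises the concentration by D/Vd = 315/55 ≈ 5.727 μg/mL.
Cmax,ss = C₀/(1 − f) ≈ 5.727/0.8392 ≈ 6.824 μg/mL.
Peak 6.8 μg/mL vs MTC 11 μg/mL: below toxic threshold.

6.8 μg/mL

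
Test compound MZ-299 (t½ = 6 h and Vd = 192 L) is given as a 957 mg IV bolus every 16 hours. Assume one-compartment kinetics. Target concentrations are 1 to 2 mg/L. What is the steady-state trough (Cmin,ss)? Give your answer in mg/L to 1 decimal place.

0.9 mg/L

Over one 16-h interval, 16/6 ≈ 2.6667 half-lives elapse, leaving f ≈ 0.1575 of each dose.
Single-dose peak C₀ = D/Vd = 957/192 ≈ 4.984 mg/L.
Steady-state trough Cmin,ss = C₀·f/(1−f) ≈ 4.984 × 0.1575/0.8425 ≈ 0.932 mg/L.
Trough 0.9 mg/L vs MEC 1 mg/L: subtherapeutic.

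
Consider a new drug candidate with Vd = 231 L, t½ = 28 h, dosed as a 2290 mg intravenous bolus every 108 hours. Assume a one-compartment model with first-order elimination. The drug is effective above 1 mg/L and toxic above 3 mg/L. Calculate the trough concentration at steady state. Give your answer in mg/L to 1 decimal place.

k = ln2/t½ = ln2/28 ≈ 0.024755 h⁻¹; fraction remaining f = e^(−kτ) = e^(−0.024755×108) ≈ 0.0690.
Accumulation ratio R = 1/(1 − f) ≈ 1/0.9310 ≈ 1.0741.
Each bolus raises the concentration by D/Vd = 2290/231 ≈ 9.913 mg/L.
Steady-state peak Cmax,ss = C₀·R ≈ 9.913 × 1.0741 ≈ 10.648 mg/L.
One interval later, Cmin,ss = Cmax,ss·e^(−kτ) ≈ 10.648 × 0.0690 ≈ 0.735 mg/L.
Trough 0.7 mg/L vs MEC 1 mg/L: subtherapeutic.

0.7 mg/L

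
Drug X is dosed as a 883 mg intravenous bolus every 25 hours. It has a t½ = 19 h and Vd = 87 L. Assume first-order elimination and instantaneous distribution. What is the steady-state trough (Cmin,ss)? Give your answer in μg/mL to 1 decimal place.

τ/t½ = 25/19 ≈ 1.3158, so fraction remaining f = (1/2)^(25/19) ≈ 0.4017.
At steady state, accumulation factor R = 1/(1 − e^(−kτ)) ≈ 1.6714.
Single-dose peak C₀ = D/Vd = 883/87 ≈ 10.149 μg/mL.
Cmax,ss = C₀/(1 − f) ≈ 10.149/0.5983 ≈ 16.963 μg/mL.
Steady-state trough Cmin,ss = Cmax,ss·f ≈ 16.963 × 0.4017 ≈ 6.814 μg/mL.

6.8 μg/mL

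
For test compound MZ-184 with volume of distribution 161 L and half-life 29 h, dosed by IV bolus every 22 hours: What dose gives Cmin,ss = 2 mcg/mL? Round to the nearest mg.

τ/t½ = 22/29 ≈ 0.75862, so f = (1/2)^(22/29) ≈ 0.591061.
Cmin,ss = (D/Vd)·f/(1−f), so D = Cmin,ss·Vd·(1−f)/f.
D = 2 × 161 × (1−f)/f ≈ 2 × 161 × 0.69187 ≈ 222.78 mg.

223 mg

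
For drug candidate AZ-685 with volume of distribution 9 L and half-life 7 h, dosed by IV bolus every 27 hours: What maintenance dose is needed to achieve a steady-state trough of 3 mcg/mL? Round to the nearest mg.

τ/t½ = 27/7 ≈ 3.8571, so f = (1/2)^(27/7) ≈ 0.069006.
Cmin,ss = (D/Vd)·f/(1−f), so D = Cmin,ss·Vd·(1−f)/f.
D = 3 × 9 × (1−f)/f ≈ 3 × 9 × 13.49149 ≈ 364.27 mg.

364 mg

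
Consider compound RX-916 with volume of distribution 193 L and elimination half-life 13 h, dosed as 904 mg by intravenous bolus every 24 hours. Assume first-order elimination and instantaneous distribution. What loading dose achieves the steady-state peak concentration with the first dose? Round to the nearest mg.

f = (1/2)^(24/13) ≈ 0.278133; accumulation ratio R = 1/(1−f) ≈ 1.38530.
Loading dose to hit Cmax,ss on first dose: D_load = D_maint·R ≈ 904 × 1.38530 ≈ 1252.31 mg.

1252 mg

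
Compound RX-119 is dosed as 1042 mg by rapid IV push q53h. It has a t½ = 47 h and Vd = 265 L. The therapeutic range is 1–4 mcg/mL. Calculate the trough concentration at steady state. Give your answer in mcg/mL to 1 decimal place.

k = ln2/t½ = ln2/47 ≈ 0.014748 h⁻¹; fraction remaining f = e^(−kτ) = e^(−0.014748×53) ≈ 0.4577.
At steady state, accumulation factor R = 1/(1 − e^(−kτ)) ≈ 1.8440.
Each bolus raises the concentration by D/Vd = 1042/265 ≈ 3.932 mcg/mL.
Steady-state peak Cmax,ss = C₀·R ≈ 3.932 × 1.8440 ≈ 7.251 mcg/mL.
One interval later, Cmin,ss = Cmax,ss·e^(−kτ) ≈ 7.251 × 0.4577 ≈ 3.319 mcg/mL.
Trough 3.3 mcg/mL vs MEC 1 mcg/mL: adequate.

3.3 mcg/mL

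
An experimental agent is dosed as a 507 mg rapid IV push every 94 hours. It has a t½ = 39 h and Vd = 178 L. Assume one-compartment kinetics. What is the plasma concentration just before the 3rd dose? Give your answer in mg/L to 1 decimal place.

f = (1/2)^(τ/t½) = (1/2)^(94/39) ≈ 0.1881.
C₀ = D/Vd = 507/178 ≈ 2.848 mg/L.
Before the 3rd dose, 2 doses have been given. Superposition: Cmin = C₀·(f + f²).
≈ 2.848 × (0.1881 + 0.0354) ≈ 2.848 × 0.2235 ≈ 0.637 mg/L.

0.6 mg/L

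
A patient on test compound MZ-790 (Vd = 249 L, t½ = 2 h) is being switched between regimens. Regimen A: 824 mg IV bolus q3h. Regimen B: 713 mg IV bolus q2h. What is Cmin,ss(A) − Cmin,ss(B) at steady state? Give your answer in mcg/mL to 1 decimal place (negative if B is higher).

Regimen A: f = (1/2)^(3/2) ≈ 0.3536; Cmin,ss = (824/249)·f/(1−f) ≈ 1.810 mcg/mL.
Regimen B: f = (1/2)^(2/2) ≈ 0.5000; Cmin,ss = (713/249)·f/(1−f) ≈ 2.863 mcg/mL.
Difference ≈ 1.810 − 2.863 ≈ -1.053 mcg/mL.

-1.1 mcg/mL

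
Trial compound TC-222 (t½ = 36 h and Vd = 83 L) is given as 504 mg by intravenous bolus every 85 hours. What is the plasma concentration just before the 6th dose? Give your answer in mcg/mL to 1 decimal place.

f = (1/2)^(τ/t½) = (1/2)^(85/36) ≈ 0.1946.
C₀ = D/Vd = 504/83 ≈ 6.072 mcg/mL.
Before the 6th dose, 5 doses have been given. Superposition: Cmin = C₀·(f + f² + … + f^5).
≈ 6.072 × (0.1946 + 0.0379 + 0.0074 + 0.0014 + 0.0003) ≈ 6.072 × 0.2416 ≈ 1.467 mcg/mL.

1.5 mcg/mL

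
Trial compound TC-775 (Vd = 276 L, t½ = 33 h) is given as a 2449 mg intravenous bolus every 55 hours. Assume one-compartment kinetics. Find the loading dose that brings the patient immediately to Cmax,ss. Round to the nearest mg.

3575 mg

f = (1/2)^(55/33) ≈ 0.314980; accumulation ratio R = 1/(1−f) ≈ 1.45981.
Loading dose to hit Cmax,ss on first dose: D_load = D_maint·R ≈ 2449 × 1.45981 ≈ 3575.07 mg.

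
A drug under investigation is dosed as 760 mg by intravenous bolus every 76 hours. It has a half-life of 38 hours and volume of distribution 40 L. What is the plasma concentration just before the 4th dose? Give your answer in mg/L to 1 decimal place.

f = (1/2)^(τ/t½) = (1/2)^(76/38) ≈ 0.2500.
C₀ = D/Vd = 760/40 ≈ 19.000 mg/L.
Before the 4th dose, 3 doses have been given. Superposition: Cmin = C₀·(f + f² + … + f^3).
≈ 19.000 × (0.2500 + 0.0625 + 0.0156) ≈ 19.000 × 0.3281 ≈ 6.234 mg/L.

6.2 mg/L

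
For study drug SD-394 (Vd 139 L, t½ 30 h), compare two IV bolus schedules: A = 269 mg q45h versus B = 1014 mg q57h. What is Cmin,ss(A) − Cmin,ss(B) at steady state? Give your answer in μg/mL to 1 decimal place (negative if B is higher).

-1.6 μg/mL

Regimen A: f = (1/2)^(45/30) ≈ 0.3536; Cmin,ss = (269/139)·f/(1−f) ≈ 1.059 μg/mL.
Regimen B: f = (1/2)^(57/30) ≈ 0.2679; Cmin,ss = (1014/139)·f/(1−f) ≈ 2.669 μg/mL.
Difference ≈ 1.059 − 2.669 ≈ -1.610 μg/mL.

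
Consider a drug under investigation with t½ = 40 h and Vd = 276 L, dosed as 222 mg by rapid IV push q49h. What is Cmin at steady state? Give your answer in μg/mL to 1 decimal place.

k = ln2/t½ = ln2/40 ≈ 0.017329 h⁻¹; fraction remaining f = e^(−kτ) = e^(−0.017329×49) ≈ 0.4278.
At steady state, accumulation factor R = 1/(1 − e^(−kτ)) ≈ 1.7476.
Each bolus raises the concentration by D/Vd = 222/276 ≈ 0.804 μg/mL.
Steady-state peak Cmax,ss = C₀·R ≈ 0.804 × 1.7476 ≈ 1.405 μg/mL.
One interval later, Cmin,ss = Cmax,ss·e^(−kτ) ≈ 1.405 × 0.4278 ≈ 0.601 μg/mL.

0.6 μg/mL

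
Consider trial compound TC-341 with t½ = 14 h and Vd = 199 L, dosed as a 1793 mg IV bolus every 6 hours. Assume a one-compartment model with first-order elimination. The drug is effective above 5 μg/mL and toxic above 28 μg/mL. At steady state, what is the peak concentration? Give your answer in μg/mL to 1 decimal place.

35.1 μg/mL

τ/t½ = 6/14 ≈ 0.42857, so fraction remaining f = (1/2)^(6/14) ≈ 0.7430.
At steady state, accumulation factor R = 1/(1 − e^(−kτ)) ≈ 3.8911.
Each bolus raises the concentration by D/Vd = 1793/199 ≈ 9.010 μg/mL.
Steady-state peak Cmax,ss = C₀·R ≈ 9.010 × 3.8911 ≈ 35.059 μg/mL.
Peak 35.1 μg/mL vs MTC 28 μg/mL: exceeds toxic threshold.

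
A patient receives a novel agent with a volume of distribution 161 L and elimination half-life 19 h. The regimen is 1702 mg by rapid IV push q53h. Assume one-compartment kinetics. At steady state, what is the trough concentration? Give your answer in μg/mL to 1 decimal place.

τ/t½ = 53/19 ≈ 2.7895, so fraction remaining f = (1/2)^(53/19) ≈ 0.1446.
Accumulation ratio R = 1/(1 − f) ≈ 1/0.8554 ≈ 1.1690.
Single-dose peak C₀ = D/Vd = 1702/161 ≈ 10.571 μg/mL.
Steady-state peak Cmax,ss = C₀·R ≈ 10.571 × 1.1690 ≈ 12.357 μg/mL.
Steady-state trough Cmin,ss = Cmax,ss·f ≈ 12.357 × 0.1446 ≈ 1.787 μg/mL.

1.8 μg/mL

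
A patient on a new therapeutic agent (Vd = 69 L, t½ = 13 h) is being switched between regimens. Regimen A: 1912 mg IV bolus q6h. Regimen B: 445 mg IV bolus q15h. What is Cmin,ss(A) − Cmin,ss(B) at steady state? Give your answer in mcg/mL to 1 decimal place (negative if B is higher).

Regimen A: f = (1/2)^(6/13) ≈ 0.7262; Cmin,ss = (1912/69)·f/(1−f) ≈ 73.496 mcg/mL.
Regimen B: f = (1/2)^(15/13) ≈ 0.4494; Cmin,ss = (445/69)·f/(1−f) ≈ 5.264 mcg/mL.
Difference ≈ 73.496 − 5.264 ≈ 68.232 mcg/mL.

68.2 mcg/mL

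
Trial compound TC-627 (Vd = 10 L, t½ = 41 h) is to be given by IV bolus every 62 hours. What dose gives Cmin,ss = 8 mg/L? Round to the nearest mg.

148 mg

τ/t½ = 62/41 ≈ 1.5122, so f = (1/2)^(62/41) ≈ 0.350577.
Cmin,ss = (D/Vd)·f/(1−f), so D = Cmin,ss·Vd·(1−f)/f.
D = 8 × 10 × (1−f)/f ≈ 8 × 10 × 1.85244 ≈ 148.20 mg.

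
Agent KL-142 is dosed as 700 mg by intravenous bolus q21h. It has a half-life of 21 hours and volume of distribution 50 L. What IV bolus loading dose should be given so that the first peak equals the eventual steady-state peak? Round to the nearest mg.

f = (1/2)^(21/21) ≈ 0.500000; accumulation ratio R = 1/(1−f) ≈ 2.00000.
Loading dose to hit Cmax,ss on first dose: D_load = D_maint·R ≈ 700 × 2.00000 ≈ 1400.00 mg.

1400 mg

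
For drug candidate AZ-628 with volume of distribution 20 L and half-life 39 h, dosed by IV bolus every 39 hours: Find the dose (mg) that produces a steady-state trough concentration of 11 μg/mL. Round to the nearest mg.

τ/t½ = 39/39 ≈ 1, so f = (1/2)^(39/39) ≈ 0.500000.
Cmin,ss = (D/Vd)·f/(1−f), so D = Cmin,ss·Vd·(1−f)/f.
D = 11 × 20 × (1−f)/f ≈ 11 × 20 × 1.00000 ≈ 220.00 mg.

220 mg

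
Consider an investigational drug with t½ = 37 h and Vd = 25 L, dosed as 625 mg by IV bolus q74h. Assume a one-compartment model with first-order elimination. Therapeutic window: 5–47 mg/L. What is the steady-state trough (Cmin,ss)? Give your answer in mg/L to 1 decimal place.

8.3 mg/L

τ = 74 h = 2 half-lives, so f = (1/2)^2 = 0.25.
At steady state, R = 1/(1 − 0.25) = 4/3.
Single-dose peak C₀ = D/Vd = 625/25 = 25 mg/L.
Steady-state peak Cmax,ss = C₀·R = 25 × 4/3 ≈ 33.333 mg/L.
Steady-state trough Cmin,ss = Cmax,ss·f ≈ 33.333 × 0.25 ≈ 8.333 mg/L.
Trough 8.3 mg/L vs MEC 5 mg/L: adequate.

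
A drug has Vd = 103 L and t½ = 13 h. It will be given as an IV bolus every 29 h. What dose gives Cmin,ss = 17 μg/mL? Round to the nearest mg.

τ/t½ = 29/13 ≈ 2.2308, so f = (1/2)^(29/13) ≈ 0.213045.
Cmin,ss = (D/Vd)·f/(1−f), so D = Cmin,ss·Vd·(1−f)/f.
D = 17 × 103 × (1−f)/f ≈ 17 × 103 × 3.69384 ≈ 6467.91 mg.

6468 mg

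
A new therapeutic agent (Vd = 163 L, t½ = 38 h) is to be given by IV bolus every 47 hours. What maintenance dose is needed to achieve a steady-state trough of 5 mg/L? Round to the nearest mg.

1106 mg

τ/t½ = 47/38 ≈ 1.2368, so f = (1/2)^(47/38) ≈ 0.424300.
Cmin,ss = (D/Vd)·f/(1−f), so D = Cmin,ss·Vd·(1−f)/f.
D = 5 × 163 × (1−f)/f ≈ 5 × 163 × 1.35682 ≈ 1105.81 mg.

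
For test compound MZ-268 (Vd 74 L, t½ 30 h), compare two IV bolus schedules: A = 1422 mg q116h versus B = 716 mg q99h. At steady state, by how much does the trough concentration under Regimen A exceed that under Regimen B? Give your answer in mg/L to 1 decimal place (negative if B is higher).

Regimen A: f = (1/2)^(116/30) ≈ 0.0686; Cmin,ss = (1422/74)·f/(1−f) ≈ 1.415 mg/L.
Regimen B: f = (1/2)^(99/30) ≈ 0.1015; Cmin,ss = (716/74)·f/(1−f) ≈ 1.093 mg/L.
Difference ≈ 1.415 − 1.093 ≈ 0.322 mg/L.

0.3 mg/L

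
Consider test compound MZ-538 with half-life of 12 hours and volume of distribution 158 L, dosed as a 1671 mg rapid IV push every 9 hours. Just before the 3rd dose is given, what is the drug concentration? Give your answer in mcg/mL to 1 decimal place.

f = (1/2)^(τ/t½) = (1/2)^(9/12) ≈ 0.5946.
C₀ = D/Vd = 1671/158 ≈ 10.576 mcg/mL.
Before the 3rd dose, 2 doses have been given. Superposition: Cmin = C₀·(f + f²).
≈ 10.576 × (0.5946 + 0.3535) ≈ 10.576 × 0.9481 ≈ 10.027 mcg/mL.

10.0 mcg/mL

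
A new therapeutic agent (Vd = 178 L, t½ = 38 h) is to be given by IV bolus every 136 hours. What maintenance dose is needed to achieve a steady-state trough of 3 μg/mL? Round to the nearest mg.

5847 mg

τ/t½ = 136/38 ≈ 3.5789, so f = (1/2)^(136/38) ≈ 0.083682.
Cmin,ss = (D/Vd)·f/(1−f), so D = Cmin,ss·Vd·(1−f)/f.
D = 3 × 178 × (1−f)/f ≈ 3 × 178 × 10.95000 ≈ 5847.30 mg.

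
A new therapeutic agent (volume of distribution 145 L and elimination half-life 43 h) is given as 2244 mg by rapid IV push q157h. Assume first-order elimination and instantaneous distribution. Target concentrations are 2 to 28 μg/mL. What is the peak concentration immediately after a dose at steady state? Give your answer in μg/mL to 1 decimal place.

16.8 μg/mL

τ/t½ = 157/43 ≈ 3.6512, so fraction remaining f = (1/2)^(157/43) ≈ 0.0796.
At steady state, accumulation factor R = 1/(1 − e^(−kτ)) ≈ 1.0865.
Each bolus raises the concentration by D/Vd = 2244/145 ≈ 15.476 μg/mL.
Steady-state peak Cmax,ss = C₀·R ≈ 15.476 × 1.0865 ≈ 16.815 μg/mL.
Peak 16.8 μg/mL vs MTC 28 μg/mL: below toxic threshold.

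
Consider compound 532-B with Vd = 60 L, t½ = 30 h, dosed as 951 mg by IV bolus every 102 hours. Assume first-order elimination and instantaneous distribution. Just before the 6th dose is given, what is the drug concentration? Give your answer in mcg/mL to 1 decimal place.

f = (1/2)^(τ/t½) = (1/2)^(102/30) ≈ 0.0947.
C₀ = D/Vd = 951/60 ≈ 15.850 mcg/mL.
Before the 6th dose, 5 doses have been given. Superposition: Cmin = C₀·(f + f² + … + f^5).
≈ 15.850 × (0.0947 + 0.0090 + 0.0008 + 0.0001 + 0.0000) ≈ 15.850 × 0.1046 ≈ 1.658 mcg/mL.

1.7 mcg/mL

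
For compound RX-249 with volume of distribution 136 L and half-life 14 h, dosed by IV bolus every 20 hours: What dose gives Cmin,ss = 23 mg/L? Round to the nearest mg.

τ/t½ = 20/14 ≈ 1.4286, so f = (1/2)^(20/14) ≈ 0.371499.
Cmin,ss = (D/Vd)·f/(1−f), so D = Cmin,ss·Vd·(1−f)/f.
D = 23 × 136 × (1−f)/f ≈ 23 × 136 × 1.69180 ≈ 5291.95 mg.

5292 mg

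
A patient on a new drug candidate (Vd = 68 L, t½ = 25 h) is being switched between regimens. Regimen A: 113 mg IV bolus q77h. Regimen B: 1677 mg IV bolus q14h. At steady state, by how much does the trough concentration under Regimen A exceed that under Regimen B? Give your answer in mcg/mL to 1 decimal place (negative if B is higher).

-51.8 mcg/mL

Regimen A: f = (1/2)^(77/25) ≈ 0.1183; Cmin,ss = (113/68)·f/(1−f) ≈ 0.223 mcg/mL.
Regimen B: f = (1/2)^(14/25) ≈ 0.6783; Cmin,ss = (1677/68)·f/(1−f) ≈ 51.999 mcg/mL.
Difference ≈ 0.223 − 51.999 ≈ -51.776 mcg/mL.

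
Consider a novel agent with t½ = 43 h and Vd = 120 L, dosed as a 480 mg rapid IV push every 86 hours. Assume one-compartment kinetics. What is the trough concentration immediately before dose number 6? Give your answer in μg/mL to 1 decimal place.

f = (1/2)^(τ/t½) = (1/2)^(86/43) ≈ 0.2500.
C₀ = D/Vd = 480/120 ≈ 4.000 μg/mL.
Before the 6th dose, 5 doses have been given. Superposition: Cmin = C₀·(f + f² + … + f^5).
≈ 4.000 × (0.2500 + 0.0625 + 0.0156 + 0.0039 + 0.0010) ≈ 4.000 × 0.3330 ≈ 1.332 μg/mL.

1.3 μg/mL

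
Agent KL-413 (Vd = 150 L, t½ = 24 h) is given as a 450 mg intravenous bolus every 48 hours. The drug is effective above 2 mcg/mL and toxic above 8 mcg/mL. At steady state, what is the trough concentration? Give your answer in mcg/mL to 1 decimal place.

1.0 mcg/mL

The dosing interval is 2 half-lives, so f = 2^(−2) = 0.25.
Accumulation ratio R = 1/(1 − f) = 1/0.75 = 4/3.
Single-dose peak C₀ = D/Vd = 450/150 = 3 mcg/mL.
Steady-state peak Cmax,ss = C₀·R = 3 × 4/3 ≈ 4.000 mcg/mL.
Steady-state trough Cmin,ss = Cmax,ss·f ≈ 4.000 × 0.25 ≈ 1.000 mcg/mL.
Trough 1.0 mcg/mL vs MEC 2 mcg/mL: subtherapeutic.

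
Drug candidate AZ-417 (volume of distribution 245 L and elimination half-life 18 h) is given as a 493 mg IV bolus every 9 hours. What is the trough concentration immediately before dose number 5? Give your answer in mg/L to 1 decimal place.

f = (1/2)^(τ/t½) = (1/2)^(9/18) ≈ 0.7071.
C₀ = D/Vd = 493/245 ≈ 2.012 mg/L.
Before the 5th dose, 4 doses have been given. Superposition: Cmin = C₀·(f + f² + … + f^4).
≈ 2.012 × (0.7071 + 0.5000 + 0.3535 + 0.2500) ≈ 2.012 × 1.8106 ≈ 3.643 mg/L.

3.6 mg/L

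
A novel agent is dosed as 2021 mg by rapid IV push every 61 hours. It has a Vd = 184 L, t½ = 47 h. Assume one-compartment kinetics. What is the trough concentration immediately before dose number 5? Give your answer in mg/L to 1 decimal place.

7.3 mg/L

f = (1/2)^(τ/t½) = (1/2)^(61/47) ≈ 0.4067.
C₀ = D/Vd = 2021/184 ≈ 10.984 mg/L.
Before the 5th dose, 4 doses have been given. Superposition: Cmin = C₀·(f + f² + … + f^4).
≈ 10.984 × (0.4067 + 0.1654 + 0.0673 + 0.0274) ≈ 10.984 × 0.6668 ≈ 7.324 mg/L.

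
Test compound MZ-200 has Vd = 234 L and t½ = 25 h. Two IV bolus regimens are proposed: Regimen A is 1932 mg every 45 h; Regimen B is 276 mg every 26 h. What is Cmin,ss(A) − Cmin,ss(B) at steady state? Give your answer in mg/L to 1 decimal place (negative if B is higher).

2.2 mg/L

Regimen A: f = (1/2)^(45/25) ≈ 0.2872; Cmin,ss = (1932/234)·f/(1−f) ≈ 3.327 mg/L.
Regimen B: f = (1/2)^(26/25) ≈ 0.4863; Cmin,ss = (276/234)·f/(1−f) ≈ 1.117 mg/L.
Difference ≈ 3.327 − 1.117 ≈ 2.210 mg/L.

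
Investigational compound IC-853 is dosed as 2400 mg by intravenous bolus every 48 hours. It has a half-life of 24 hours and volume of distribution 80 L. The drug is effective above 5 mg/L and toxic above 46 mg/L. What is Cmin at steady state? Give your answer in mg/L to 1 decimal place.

10.0 mg/L

τ = 48 h = 2 half-lives, so f = (1/2)^2 = 0.25.
At steady state, R = 1/(1 − 0.25) = 4/3.
Single-dose peak C₀ = D/Vd = 2400/80 = 30 mg/L.
Steady-state peak Cmax,ss = C₀·R = 30 × 4/3 ≈ 40.000 mg/L.
Steady-state trough Cmin,ss = Cmax,ss·f ≈ 40.000 × 0.25 ≈ 10.000 mg/L.
Trough 10.0 mg/L vs MEC 5 mg/L: adequate.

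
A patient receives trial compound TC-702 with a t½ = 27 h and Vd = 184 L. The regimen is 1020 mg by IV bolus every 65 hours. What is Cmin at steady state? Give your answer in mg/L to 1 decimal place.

1.3 mg/L

τ/t½ = 65/27 ≈ 2.4074, so fraction remaining f = (1/2)^(65/27) ≈ 0.1885.
Accumulation ratio R = 1/(1 − f) ≈ 1/0.8115 ≈ 1.2323.
Single-dose peak C₀ = D/Vd = 1020/184 ≈ 5.543 mg/L.
Steady-state peak Cmax,ss = C₀·R ≈ 5.543 × 1.2323 ≈ 6.831 mg/L.
Steady-state trough Cmin,ss = Cmax,ss·f ≈ 6.831 × 0.1885 ≈ 1.288 mg/L.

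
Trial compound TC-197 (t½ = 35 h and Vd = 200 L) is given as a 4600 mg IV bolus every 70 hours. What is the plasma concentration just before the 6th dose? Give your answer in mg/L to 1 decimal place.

f = (1/2)^(τ/t½) = (1/2)^(70/35) ≈ 0.2500.
C₀ = D/Vd = 4600/200 ≈ 23.000 mg/L.
Before the 6th dose, 5 doses have been given. Superposition: Cmin = C₀·(f + f² + … + f^5).
≈ 23.000 × (0.2500 + 0.0625 + 0.0156 + 0.0039 + 0.0010) ≈ 23.000 × 0.3330 ≈ 7.659 mg/L.

7.7 mg/L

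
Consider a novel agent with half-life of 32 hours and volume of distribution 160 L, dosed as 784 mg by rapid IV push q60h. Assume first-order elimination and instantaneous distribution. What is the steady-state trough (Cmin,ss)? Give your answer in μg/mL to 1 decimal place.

1.8 μg/mL

Over one 60-h interval, 60/32 ≈ 1.875 half-lives elapse, leaving f ≈ 0.2726 of each dose.
Each bolus raises the concentration by D/Vd = 784/160 ≈ 4.900 μg/mL.
Steady-state trough Cmin,ss = C₀·f/(1−f) ≈ 4.900 × 0.2726/0.7274 ≈ 1.836 μg/mL.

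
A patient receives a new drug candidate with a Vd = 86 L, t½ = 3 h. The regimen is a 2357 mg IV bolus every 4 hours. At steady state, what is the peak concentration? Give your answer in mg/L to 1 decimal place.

k = ln2/t½ = ln2/3 ≈ 0.231049 h⁻¹; fraction remaining f = e^(−kτ) = e^(−0.231049×4) ≈ 0.3969.
Accumulation ratio R = 1/(1 − f) ≈ 1/0.6031 ≈ 1.6581.
Single-dose peak C₀ = D/Vd = 2357/86 ≈ 27.407 mg/L.
Cmax,ss = C₀/(1 − f) ≈ 27.407/0.6031 ≈ 45.444 mg/L.

45.4 mg/L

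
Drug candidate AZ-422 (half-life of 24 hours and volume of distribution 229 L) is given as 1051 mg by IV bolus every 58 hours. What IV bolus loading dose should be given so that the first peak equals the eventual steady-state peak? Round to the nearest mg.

f = (1/2)^(58/24) ≈ 0.187288; accumulation ratio R = 1/(1−f) ≈ 1.23045.
Loading dose to hit Cmax,ss on first dose: D_load = D_maint·R ≈ 1051 × 1.23045 ≈ 1293.20 mg.

1293 mg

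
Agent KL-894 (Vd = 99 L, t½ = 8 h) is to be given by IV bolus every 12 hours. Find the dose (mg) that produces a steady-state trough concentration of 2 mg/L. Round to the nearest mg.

τ/t½ = 12/8 ≈ 1.5, so f = (1/2)^(12/8) ≈ 0.353553.
Cmin,ss = (D/Vd)·f/(1−f), so D = Cmin,ss·Vd·(1−f)/f.
D = 2 × 99 × (1−f)/f ≈ 2 × 99 × 1.82843 ≈ 362.03 mg.

362 mg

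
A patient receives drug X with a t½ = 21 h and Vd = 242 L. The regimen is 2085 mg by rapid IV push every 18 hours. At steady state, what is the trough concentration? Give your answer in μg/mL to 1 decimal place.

10.6 μg/mL

k = ln2/t½ = ln2/21 ≈ 0.033007 h⁻¹; fraction remaining f = e^(−kτ) = e^(−0.033007×18) ≈ 0.5520.
At steady state, accumulation factor R = 1/(1 − e^(−kτ)) ≈ 2.2321.
Each bolus raises the concentration by D/Vd = 2085/242 ≈ 8.616 μg/mL.
Cmax,ss = C₀/(1 − f) ≈ 8.616/0.4480 ≈ 19.232 μg/mL.
Steady-state trough Cmin,ss = Cmax,ss·f ≈ 19.232 × 0.5520 ≈ 10.616 μg/mL.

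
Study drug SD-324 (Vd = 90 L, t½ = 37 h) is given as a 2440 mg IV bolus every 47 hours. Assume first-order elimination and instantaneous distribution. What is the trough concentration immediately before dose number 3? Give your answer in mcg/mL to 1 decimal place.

f = (1/2)^(τ/t½) = (1/2)^(47/37) ≈ 0.4146.
C₀ = D/Vd = 2440/90 ≈ 27.111 mcg/mL.
Before the 3rd dose, 2 doses have been given. Superposition: Cmin = C₀·(f + f²).
≈ 27.111 × (0.4146 + 0.1719) ≈ 27.111 × 0.5865 ≈ 15.901 mcg/mL.

15.9 mcg/mL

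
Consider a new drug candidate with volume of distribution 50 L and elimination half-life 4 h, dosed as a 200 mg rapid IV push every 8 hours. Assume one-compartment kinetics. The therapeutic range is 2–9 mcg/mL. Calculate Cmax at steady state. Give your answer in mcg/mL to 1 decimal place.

τ = 8 h = 2 half-lives, so f = (1/2)^2 = 0.25.
Accumulation ratio R = 1/(1 − f) = 1/0.75 = 4/3.
Single-dose peak C₀ = D/Vd = 200/50 = 4 mcg/mL.
Steady-state peak Cmax,ss = C₀·R = 4 × 4/3 ≈ 5.333 mcg/mL.
Peak 5.3 mcg/mL vs MTC 9 mcg/mL: below toxic threshold.

5.3 mcg/mL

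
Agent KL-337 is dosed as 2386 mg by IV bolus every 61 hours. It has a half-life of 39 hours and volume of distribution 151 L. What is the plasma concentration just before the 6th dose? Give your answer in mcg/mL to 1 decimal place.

8.0 mcg/mL

f = (1/2)^(τ/t½) = (1/2)^(61/39) ≈ 0.3382.
C₀ = D/Vd = 2386/151 ≈ 15.801 mcg/mL.
Before the 6th dose, 5 doses have been given. Superposition: Cmin = C₀·(f + f² + … + f^5).
≈ 15.801 × (0.3382 + 0.1144 + 0.0387 + 0.0131 + 0.0044) ≈ 15.801 × 0.5088 ≈ 8.040 mcg/mL.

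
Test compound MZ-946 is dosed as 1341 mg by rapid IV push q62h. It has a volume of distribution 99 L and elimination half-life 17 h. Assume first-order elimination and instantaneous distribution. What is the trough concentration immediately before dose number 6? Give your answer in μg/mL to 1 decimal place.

1.2 μg/mL

f = (1/2)^(τ/t½) = (1/2)^(62/17) ≈ 0.0798.
C₀ = D/Vd = 1341/99 ≈ 13.545 μg/mL.
Before the 6th dose, 5 doses have been given. Superposition: Cmin = C₀·(f + f² + … + f^5).
≈ 13.545 × (0.0798 + 0.0064 + 0.0005 + 0.0000 + 0.0000) ≈ 13.545 × 0.0867 ≈ 1.174 μg/mL.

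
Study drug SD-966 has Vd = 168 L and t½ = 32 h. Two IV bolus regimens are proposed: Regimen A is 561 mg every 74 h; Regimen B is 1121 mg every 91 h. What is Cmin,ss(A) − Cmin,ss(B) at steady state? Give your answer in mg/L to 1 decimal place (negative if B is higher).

Regimen A: f = (1/2)^(74/32) ≈ 0.2013; Cmin,ss = (561/168)·f/(1−f) ≈ 0.842 mg/L.
Regimen B: f = (1/2)^(91/32) ≈ 0.1393; Cmin,ss = (1121/168)·f/(1−f) ≈ 1.080 mg/L.
Difference ≈ 0.842 − 1.080 ≈ -0.238 mg/L.

-0.2 mg/L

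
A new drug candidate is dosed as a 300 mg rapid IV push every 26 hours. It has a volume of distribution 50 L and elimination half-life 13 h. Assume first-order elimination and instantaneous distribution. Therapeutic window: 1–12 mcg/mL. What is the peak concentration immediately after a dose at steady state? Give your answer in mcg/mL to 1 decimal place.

8.0 mcg/mL

The dosing interval is 2 half-lives, so f = 2^(−2) = 0.25.
At steady state, R = 1/(1 − 0.25) = 4/3.
Single-dose peak C₀ = D/Vd = 300/50 = 6 mcg/mL.
Steady-state peak Cmax,ss = C₀·R = 6 × 4/3 ≈ 8.000 mcg/mL.
Peak 8.0 mcg/mL vs MTC 12 mcg/mL: below toxic threshold.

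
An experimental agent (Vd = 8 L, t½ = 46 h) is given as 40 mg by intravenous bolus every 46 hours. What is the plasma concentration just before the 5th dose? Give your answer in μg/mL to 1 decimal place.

4.7 μg/mL

f = (1/2)^(τ/t½) = (1/2)^(46/46) ≈ 0.5000.
C₀ = D/Vd = 40/8 ≈ 5.000 μg/mL.
Before the 5th dose, 4 doses have been given. Superposition: Cmin = C₀·(f + f² + … + f^4).
≈ 5.000 × (0.5000 + 0.2500 + 0.1250 + 0.0625) ≈ 5.000 × 0.9375 ≈ 4.688 μg/mL.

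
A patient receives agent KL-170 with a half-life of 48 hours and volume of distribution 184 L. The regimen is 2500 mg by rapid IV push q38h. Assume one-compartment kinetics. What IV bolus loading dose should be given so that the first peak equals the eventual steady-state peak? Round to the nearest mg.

5920 mg

f = (1/2)^(38/48) ≈ 0.577676; accumulation ratio R = 1/(1−f) ≈ 2.36785.
Loading dose to hit Cmax,ss on first dose: D_load = D_maint·R ≈ 2500 × 2.36785 ≈ 5919.62 mg.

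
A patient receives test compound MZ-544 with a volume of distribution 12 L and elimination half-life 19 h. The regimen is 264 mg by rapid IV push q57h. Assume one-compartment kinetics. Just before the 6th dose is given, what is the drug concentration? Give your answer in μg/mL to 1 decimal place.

f = (1/2)^(τ/t½) = (1/2)^(57/19) ≈ 0.1250.
C₀ = D/Vd = 264/12 ≈ 22.000 μg/mL.
Before the 6th dose, 5 doses have been given. Superposition: Cmin = C₀·(f + f² + … + f^5).
≈ 22.000 × (0.1250 + 0.0156 + 0.0020 + 0.0002 + 0.0000) ≈ 22.000 × 0.1428 ≈ 3.142 μg/mL.

3.1 μg/mL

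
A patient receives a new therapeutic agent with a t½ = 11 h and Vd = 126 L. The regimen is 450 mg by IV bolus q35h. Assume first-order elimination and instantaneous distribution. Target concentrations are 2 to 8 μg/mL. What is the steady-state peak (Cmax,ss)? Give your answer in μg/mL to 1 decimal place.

τ/t½ = 35/11 ≈ 3.1818, so fraction remaining f = (1/2)^(35/11) ≈ 0.1102.
At steady state, accumulation factor R = 1/(1 − e^(−kτ)) ≈ 1.1238.
Single-dose peak C₀ = D/Vd = 450/126 ≈ 3.571 μg/mL.
Steady-state peak Cmax,ss = C₀·R ≈ 3.571 × 1.1238 ≈ 4.013 μg/mL.
Peak 4.0 μg/mL vs MTC 8 μg/mL: below toxic threshold.

4.0 μg/mL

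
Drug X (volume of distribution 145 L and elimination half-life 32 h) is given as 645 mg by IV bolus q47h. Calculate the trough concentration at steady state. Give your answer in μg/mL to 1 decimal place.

2.5 μg/mL

Over one 47-h interval, 47/32 ≈ 1.4688 half-lives elapse, leaving f ≈ 0.3613 of each dose.
Accumulation ratio R = 1/(1 − f) ≈ 1/0.6387 ≈ 1.5657.
Single-dose peak C₀ = D/Vd = 645/145 ≈ 4.448 μg/mL.
Steady-state peak Cmax,ss = C₀·R ≈ 4.448 × 1.5657 ≈ 6.964 μg/mL.
One interval later, Cmin,ss = Cmax,ss·e^(−kτ) ≈ 6.964 × 0.3613 ≈ 2.516 μg/mL.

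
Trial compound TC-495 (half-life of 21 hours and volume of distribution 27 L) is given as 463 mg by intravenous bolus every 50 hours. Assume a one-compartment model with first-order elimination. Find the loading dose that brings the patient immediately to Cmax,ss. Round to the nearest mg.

573 mg

f = (1/2)^(50/21) ≈ 0.191983; accumulation ratio R = 1/(1−f) ≈ 1.23760.
Loading dose to hit Cmax,ss on first dose: D_load = D_maint·R ≈ 463 × 1.23760 ≈ 573.01 mg.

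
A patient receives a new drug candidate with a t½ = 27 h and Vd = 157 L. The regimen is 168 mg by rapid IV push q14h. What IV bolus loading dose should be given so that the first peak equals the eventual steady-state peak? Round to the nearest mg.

f = (1/2)^(14/27) ≈ 0.698088; accumulation ratio R = 1/(1−f) ≈ 3.31222.
Loading dose to hit Cmax,ss on first dose: D_load = D_maint·R ≈ 168 × 3.31222 ≈ 556.45 mg.

556 mg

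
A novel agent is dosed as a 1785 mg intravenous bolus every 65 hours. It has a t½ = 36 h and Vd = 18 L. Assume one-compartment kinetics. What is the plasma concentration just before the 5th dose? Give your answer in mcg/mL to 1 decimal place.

f = (1/2)^(τ/t½) = (1/2)^(65/36) ≈ 0.2861.
C₀ = D/Vd = 1785/18 ≈ 99.167 mcg/mL.
Before the 5th dose, 4 doses have been given. Superposition: Cmin = C₀·(f + f² + … + f^4).
≈ 99.167 × (0.2861 + 0.0819 + 0.0234 + 0.0067) ≈ 99.167 × 0.3981 ≈ 39.478 mcg/mL.

39.5 mcg/mL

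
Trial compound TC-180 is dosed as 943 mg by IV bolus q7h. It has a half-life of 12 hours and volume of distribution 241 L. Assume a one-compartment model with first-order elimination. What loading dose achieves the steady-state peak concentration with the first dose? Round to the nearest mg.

2835 mg

f = (1/2)^(7/12) ≈ 0.667420; accumulation ratio R = 1/(1−f) ≈ 3.00680.
Loading dose to hit Cmax,ss on first dose: D_load = D_maint·R ≈ 943 × 3.00680 ≈ 2835.41 mg.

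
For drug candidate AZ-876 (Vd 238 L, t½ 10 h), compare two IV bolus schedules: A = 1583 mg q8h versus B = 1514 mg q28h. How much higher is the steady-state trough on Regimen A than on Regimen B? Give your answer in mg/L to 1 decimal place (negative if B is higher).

Regimen A: f = (1/2)^(8/10) ≈ 0.5743; Cmin,ss = (1583/238)·f/(1−f) ≈ 8.973 mg/L.
Regimen B: f = (1/2)^(28/10) ≈ 0.1436; Cmin,ss = (1514/238)·f/(1−f) ≈ 1.067 mg/L.
Difference ≈ 8.973 − 1.067 ≈ 7.906 mg/L.

7.9 mg/L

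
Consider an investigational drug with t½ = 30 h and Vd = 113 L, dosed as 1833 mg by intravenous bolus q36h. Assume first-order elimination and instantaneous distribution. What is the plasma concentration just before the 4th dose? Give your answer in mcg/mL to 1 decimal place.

f = (1/2)^(τ/t½) = (1/2)^(36/30) ≈ 0.4353.
C₀ = D/Vd = 1833/113 ≈ 16.221 mcg/mL.
Before the 4th dose, 3 doses have been given. Superposition: Cmin = C₀·(f + f² + … + f^3).
≈ 16.221 × (0.4353 + 0.1895 + 0.0825) ≈ 16.221 × 0.7073 ≈ 11.473 mcg/mL.

11.5 mcg/mL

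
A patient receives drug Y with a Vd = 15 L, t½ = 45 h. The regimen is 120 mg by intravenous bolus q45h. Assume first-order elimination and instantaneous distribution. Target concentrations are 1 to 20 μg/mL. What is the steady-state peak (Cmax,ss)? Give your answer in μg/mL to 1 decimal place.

τ = 45 h = 1 half-life, so f = (1/2)^1 = 0.5.
At steady state, R = 1/(1 − 0.5) = 2/1.
Single-dose peak C₀ = D/Vd = 120/15 = 8 μg/mL.
Steady-state peak Cmax,ss = C₀·R = 8 × 2/1 ≈ 16.000 μg/mL.
Peak 16.0 μg/mL vs MTC 20 μg/mL: below toxic threshold.

16.0 μg/mL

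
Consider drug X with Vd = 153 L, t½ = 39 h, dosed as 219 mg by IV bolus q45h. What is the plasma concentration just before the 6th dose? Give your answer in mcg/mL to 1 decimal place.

f = (1/2)^(τ/t½) = (1/2)^(45/39) ≈ 0.4494.
C₀ = D/Vd = 219/153 ≈ 1.431 mcg/mL.
Before the 6th dose, 5 doses have been given. Superposition: Cmin = C₀·(f + f² + … + f^5).
≈ 1.431 × (0.4494 + 0.2020 + 0.0908 + 0.0408 + 0.0183) ≈ 1.431 × 0.8013 ≈ 1.147 mcg/mL.

1.1 mcg/mL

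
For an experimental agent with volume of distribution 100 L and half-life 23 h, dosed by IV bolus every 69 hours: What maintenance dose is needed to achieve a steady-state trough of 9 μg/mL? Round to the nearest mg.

τ/t½ = 69/23 ≈ 3, so f = (1/2)^(69/23) ≈ 0.125000.
Cmin,ss = (D/Vd)·f/(1−f), so D = Cmin,ss·Vd·(1−f)/f.
D = 9 × 100 × (1−f)/f ≈ 9 × 100 × 7.00000 ≈ 6300.00 mg.

6300 mg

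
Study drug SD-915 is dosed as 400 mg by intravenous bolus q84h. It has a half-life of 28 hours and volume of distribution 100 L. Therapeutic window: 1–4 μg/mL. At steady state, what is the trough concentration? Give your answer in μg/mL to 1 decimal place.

The dosing interval is 3 half-lives, so f = 2^(−3) = 0.125.
Accumulation ratio R = 1/(1 − f) = 1/0.875 = 8/7.
Single-dose peak C₀ = D/Vd = 400/100 = 4 μg/mL.
Steady-state peak Cmax,ss = C₀·R = 4 × 8/7 ≈ 4.571 μg/mL.
Steady-state trough Cmin,ss = Cmax,ss·f ≈ 4.571 × 0.125 ≈ 0.571 μg/mL.
Trough 0.6 μg/mL vs MEC 1 μg/mL: subtherapeutic.

0.6 μg/mL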